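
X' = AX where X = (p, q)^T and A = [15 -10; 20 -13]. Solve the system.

p(t) = -2K_1e^(t)sin(2t) - K_1e^(t)cos(2t) - K_2e^(t)sin(2t) + 2K_2e^(t)cos(2t), q(t) = -3K_1e^(t)sin(2t) - K_1e^(t)cos(2t) - K_2e^(t)sin(2t) + 3K_2e^(t)cos(2t)

Coefficient matrix A = [[15, -10], [20, -13]].
Characteristic polynomial det(A - λI) = λ^2 - 2λ + 5 = 0.
Eigenvalues λ = 1 ± 2i (complex conjugate pair).
For λ=1+2i: an eigenvector is (-1,-1) - i(-2,-3) = (-1 + 2i, -1 + 3i).
A real fundamental pair from Re and Im of e^((1+2i)t)v: X_1 = e^(t)(cos(2t)·(-1,-1) + sin(2t)·(-2,-3)), X_2 = e^(t)(sin(2t)·(-1,-1) - cos(2t)·(-2,-3)).
General solution: K_1X_1 + K_2X_2.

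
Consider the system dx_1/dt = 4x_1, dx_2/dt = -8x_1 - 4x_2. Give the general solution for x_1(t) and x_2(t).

Coefficient matrix A = [[4, 0], [-8, -4]].
Characteristic polynomial det(A - λI) = λ^2 - 16 = 0.
Eigenvalues λ = -4, 4.
For λ=-4: (A-λI) row 1 is [8, 0], so an eigenvector is (0, 1).
For λ=4: (A-λI) row 2 is [-8, -8], so an eigenvector is (1, -1).
General solution: C_1e^(-4t)(0,1) + C_2e^(4t)(1,-1).

x_1(t) = C_2e^(4t), x_2(t) = C_1e^(-4t) - C_2e^(4t)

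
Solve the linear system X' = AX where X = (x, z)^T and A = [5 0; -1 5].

Coefficient matrix A = [[5, 0], [-1, 5]].
Characteristic polynomial det(A - λI) = λ^2 - 10λ + 25 = 0.
Single eigenvalue λ = 5 with algebraic multiplicity 2.
Eigenvector v = (0,1); generalized eigenvector w with (A-λI)w=v is (-1,3).
General solution: e^(5t)[c_1·v + c_2·(t·v + w)].

x(t) = -c_2e^(5t), z(t) = c_1e^(5t) + c_2te^(5t) + 3c_2e^(5t)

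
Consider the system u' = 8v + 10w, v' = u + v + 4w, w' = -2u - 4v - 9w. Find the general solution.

u(t) = -3K_1e^(-4t) + 2K_2e^(-t) + 4K_3e^(-3t), v(t) = -K_1e^(-4t) + K_2e^(-t) + K_3e^(-3t), w(t) = 2K_1e^(-4t) - K_2e^(-t) - 2K_3e^(-3t)

Coefficient matrix A = [[0, 8, 10], [1, 1, 4], [-2, -4, -9]].
det(A - λI) = 0 gives eigenvalues λ = -4, -1, -3.
For λ=-4: eigenvector (-3,-1,2).
For λ=-1: eigenvector (2,1,-1).
For λ=-3: eigenvector (4,1,-2).
General solution: K_1e^(-4t)(-3,-1,2) + K_2e^(-t)(2,1,-1) + K_3e^(-3t)(4,1,-2).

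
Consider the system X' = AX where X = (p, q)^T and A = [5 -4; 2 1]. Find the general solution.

Coefficient matrix A = [[5, -4], [2, 1]].
Characteristic polynomial det(A - λI) = λ^2 - 6λ + 13 = 0.
Eigenvalues λ = 3 ± 2i (complex conjugate pair).
For λ=3+2i: an eigenvector is (1,1) - i(-1,0) = (1 + i, 1).
A real fundamental pair from Re and Im of e^((3+2i)t)v: X_1 = e^(3t)(cos(2t)·(1,1) + sin(2t)·(-1,0)), X_2 = e^(3t)(sin(2t)·(1,1) - cos(2t)·(-1,0)).
General solution: K_1X_1 + K_2X_2.

p(t) = -K_1e^(3t)sin(2t) + K_1e^(3t)cos(2t) + K_2e^(3t)sin(2t) + K_2e^(3t)cos(2t), q(t) = K_1e^(3t)cos(2t) + K_2e^(3t)sin(2t)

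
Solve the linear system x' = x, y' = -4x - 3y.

x(t) = -C_1e^(t), y(t) = C_1e^(t) + C_2e^(-3t)

Coefficient matrix A = [[1, 0], [-4, -3]].
Characteristic polynomial det(A - λI) = λ^2 + 2λ - 3 = 0.
Eigenvalues λ = 1, -3.
For λ=1: (A-λI) row 2 is [-4, -4], so an eigenvector is (-1, 1).
For λ=-3: (A-λI) row 1 is [4, 0], so an eigenvector is (0, 1).
General solution: C_1e^(t)(-1,1) + C_2e^(-3t)(0,1).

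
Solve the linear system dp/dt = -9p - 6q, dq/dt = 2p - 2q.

p(t) = 2c_1e^(-6t) - 3c_2e^(-5t), q(t) = -c_1e^(-6t) + 2c_2e^(-5t)

Coefficient matrix A = [[-9, -6], [2, -2]].
Characteristic polynomial det(A - λI) = λ^2 + 11λ + 30 = 0.
Eigenvalues λ = -6, -5.
For λ=-6: (A-λI) row 1 is [-3, -6], so an eigenvector is (2, -1).
For λ=-5: (A-λI) row 1 is [-4, -6], so an eigenvector is (-3, 2).
General solution: c_1e^(-6t)(2,-1) + c_2e^(-5t)(-3,2).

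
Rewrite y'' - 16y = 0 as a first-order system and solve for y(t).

Let x_1 = y, x_2 = y'. Then x_1' = x_2 and x_2' = 16x_1.
A = [[0,1],[16,0]]; det(A-λI) = λ^2 - 16.
Eigenvalues λ = -4, 4 with eigenvectors (1,-4), (1,4).

y(t) = K_1e^(-4t) + K_2e^(4t)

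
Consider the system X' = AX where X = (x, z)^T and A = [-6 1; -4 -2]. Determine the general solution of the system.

x(t) = -K_1e^(-4t) - K_2te^(-4t) + 2K_2e^(-4t), z(t) = -2K_1e^(-4t) - 2K_2te^(-4t) + 3K_2e^(-4t)

Coefficient matrix A = [[-6, 1], [-4, -2]].
Characteristic polynomial det(A - λI) = λ^2 + 8λ + 16 = 0.
Single eigenvalue λ = -4 with algebraic multiplicity 2.
Eigenvector v = (-1,-2); generalized eigenvector w with (A-λI)w=v is (2,3).
General solution: e^(-4t)[K_1·v + K_2·(t·v + w)].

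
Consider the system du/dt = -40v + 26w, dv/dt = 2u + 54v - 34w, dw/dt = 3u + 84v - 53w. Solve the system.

Coefficient matrix A = [[0, -40, 26], [2, 54, -34], [3, 84, -53]].
det(A - λI) = 0 gives eigenvalues λ = 2, -2, 1.
For λ=2: eigenvector (1,-2,-3).
For λ=-2: eigenvector (-4,5,8).
For λ=1: eigenvector (2,-2,-3).
General solution: K_1e^(2t)(1,-2,-3) + K_2e^(-2t)(-4,5,8) + K_3e^(t)(2,-2,-3).

u(t) = K_1e^(2t) - 4K_2e^(-2t) + 2K_3e^(t), v(t) = -2K_1e^(2t) + 5K_2e^(-2t) - 2K_3e^(t), w(t) = -3K_1e^(2t) + 8K_2e^(-2t) - 3K_3e^(t)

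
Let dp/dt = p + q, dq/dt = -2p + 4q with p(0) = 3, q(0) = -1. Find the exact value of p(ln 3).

-45

A = [[1,1],[-2,4]]; eigenvalues λ = 3, 2.
Eigenvectors: (1,2) for λ=3, (-1,-1) for λ=2.
From the initial condition, c_1 = -4, c_2 = -7.
p(ln 3) = (-4)(3^3)(1) + (-7)(3^2)(-1) = -45.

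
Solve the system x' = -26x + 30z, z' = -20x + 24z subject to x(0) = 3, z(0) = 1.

Coefficient matrix A = [[-26, 30], [-20, 24]].
Characteristic polynomial det(A - λI) = λ^2 + 2λ - 24 = 0.
Eigenvalues λ = -6, 4.
For λ=-6: (A-λI) row 1 is [-20, 30], so an eigenvector is (3, 2).
For λ=4: (A-λI) row 1 is [-30, 30], so an eigenvector is (1, 1).
General solution: C_1e^(-6t)(3,2) + C_2e^(4t)(1,1).
Applying x(0)=3, z(0)=1 gives C_1=2, C_2=-3.

x(t) = -3e^(4t) + 6e^(-6t), z(t) = -3e^(4t) + 4e^(-6t)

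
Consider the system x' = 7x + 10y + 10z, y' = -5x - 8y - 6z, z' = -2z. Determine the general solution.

x(t) = 2C_1e^(2t) + C_2e^(-3t), y(t) = -C_1e^(2t) - C_2e^(-3t) - C_3e^(-2t), z(t) = C_3e^(-2t)

Coefficient matrix A = [[7, 10, 10], [-5, -8, -6], [0, 0, -2]].
det(A - λI) = 0 gives eigenvalues λ = 2, -3, -2.
For λ=2: eigenvector (2,-1,0).
For λ=-3: eigenvector (1,-1,0).
For λ=-2: eigenvector (0,-1,1).
General solution: C_1e^(2t)(2,-1,0) + C_2e^(-3t)(1,-1,0) + C_3e^(-2t)(0,-1,1).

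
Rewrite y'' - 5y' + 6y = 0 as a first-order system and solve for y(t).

Let x_1 = y, x_2 = y'. Then x_1' = x_2 and x_2' = -6x_1 + 5x_2.
A = [[0,1],[-6,5]]; det(A-λI) = λ^2 - 5λ + 6.
Eigenvalues λ = 2, 3 with eigenvectors (1,2), (1,3).

y(t) = K_1e^(2t) + K_2e^(3t)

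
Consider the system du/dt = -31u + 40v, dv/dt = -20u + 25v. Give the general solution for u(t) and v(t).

u(t) = C_1e^(-3t)sin(4t) - 3C_1e^(-3t)cos(4t) - 3C_2e^(-3t)sin(4t) - C_2e^(-3t)cos(4t), v(t) = C_1e^(-3t)sin(4t) - 2C_1e^(-3t)cos(4t) - 2C_2e^(-3t)sin(4t) - C_2e^(-3t)cos(4t)

Coefficient matrix A = [[-31, 40], [-20, 25]].
Characteristic polynomial det(A - λI) = λ^2 + 6λ + 25 = 0.
Eigenvalues λ = -3 ± 4i (complex conjugate pair).
For λ=-3+4i: an eigenvector is (-3,-2) - i(1,1) = (-3 - i, -2 - i).
A real fundamental pair from Re and Im of e^((-3+4i)t)v: X_1 = e^(-3t)(cos(4t)·(-3,-2) + sin(4t)·(1,1)), X_2 = e^(-3t)(sin(4t)·(-3,-2) - cos(4t)·(1,1)).
General solution: C_1X_1 + C_2X_2.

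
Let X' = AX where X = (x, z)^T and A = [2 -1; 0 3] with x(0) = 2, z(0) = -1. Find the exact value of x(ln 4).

80

A = [[2,-1],[0,3]]; eigenvalues λ = 2, 3.
Eigenvectors: (-1,0) for λ=2, (-1,1) for λ=3.
From the initial condition, c_1 = -1, c_2 = -1.
x(ln 4) = (-1)(4^2)(-1) + (-1)(4^3)(-1) = 80.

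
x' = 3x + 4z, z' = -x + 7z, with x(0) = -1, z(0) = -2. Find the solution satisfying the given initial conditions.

x(t) = -6te^(5t) - e^(5t), z(t) = -3te^(5t) - 2e^(5t)

Coefficient matrix A = [[3, 4], [-1, 7]].
Characteristic polynomial det(A - λI) = λ^2 - 10λ + 25 = 0.
Single eigenvalue λ = 5 with algebraic multiplicity 2.
Eigenvector v = (-2,-1); generalized eigenvector w with (A-λI)w=v is (1,0).
General solution: e^(5t)[K_1·v + K_2·(t·v + w)].
Applying x(0)=-1, z(0)=-2 gives K_1=2, K_2=3.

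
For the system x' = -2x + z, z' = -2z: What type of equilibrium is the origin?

A = [[-2,1],[0,-2]]; det(A-λI) = λ^2 + 4λ + 4.
repeated λ = -2 with a single eigenvector.

stable improper node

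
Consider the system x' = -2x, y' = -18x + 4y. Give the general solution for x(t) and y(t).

Coefficient matrix A = [[-2, 0], [-18, 4]].
Characteristic polynomial det(A - λI) = λ^2 - 2λ - 8 = 0.
Eigenvalues λ = 4, -2.
For λ=4: (A-λI) row 1 is [-6, 0], so an eigenvector is (0, 1).
For λ=-2: (A-λI) row 2 is [-18, 6], so an eigenvector is (1, 3).
General solution: C_1e^(4t)(0,1) + C_2e^(-2t)(1,3).

x(t) = C_2e^(-2t), y(t) = C_1e^(4t) + 3C_2e^(-2t)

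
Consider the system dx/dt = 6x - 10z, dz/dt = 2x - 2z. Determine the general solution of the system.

Coefficient matrix A = [[6, -10], [2, -2]].
Characteristic polynomial det(A - λI) = λ^2 - 4λ + 8 = 0.
Eigenvalues λ = 2 ± 2i (complex conjugate pair).
For λ=2+2i: an eigenvector is (1,0) - i(2,1) = (1 - 2i, 0 - i).
A real fundamental pair from Re and Im of e^((2+2i)t)v: X_1 = e^(2t)(cos(2t)·(1,0) + sin(2t)·(2,1)), X_2 = e^(2t)(sin(2t)·(1,0) - cos(2t)·(2,1)).
General solution: K_1X_1 + K_2X_2.

x(t) = 2K_1e^(2t)sin(2t) + K_1e^(2t)cos(2t) + K_2e^(2t)sin(2t) - 2K_2e^(2t)cos(2t), z(t) = K_1e^(2t)sin(2t) - K_2e^(2t)cos(2t)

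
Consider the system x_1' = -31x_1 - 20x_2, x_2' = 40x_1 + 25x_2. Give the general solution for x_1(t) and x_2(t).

x_1(t) = -C_1e^(-3t)sin(4t) - 2C_1e^(-3t)cos(4t) - 2C_2e^(-3t)sin(4t) + C_2e^(-3t)cos(4t), x_2(t) = C_1e^(-3t)sin(4t) + 3C_1e^(-3t)cos(4t) + 3C_2e^(-3t)sin(4t) - C_2e^(-3t)cos(4t)

Coefficient matrix A = [[-31, -20], [40, 25]].
Characteristic polynomial det(A - λI) = λ^2 + 6λ + 25 = 0.
Eigenvalues λ = -3 ± 4i (complex conjugate pair).
For λ=-3+4i: an eigenvector is (-2,3) - i(-1,1) = (-2 + i, 3 - i).
A real fundamental pair from Re and Im of e^((-3+4i)t)v: X_1 = e^(-3t)(cos(4t)·(-2,3) + sin(4t)·(-1,1)), X_2 = e^(-3t)(sin(4t)·(-2,3) - cos(4t)·(-1,1)).
General solution: C_1X_1 + C_2X_2.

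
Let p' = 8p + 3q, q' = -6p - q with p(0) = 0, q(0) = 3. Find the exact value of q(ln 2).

-72

A = [[8,3],[-6,-1]]; eigenvalues λ = 5, 2.
Eigenvectors: (-1,1) for λ=5, (-1,2) for λ=2.
From the initial condition, c_1 = -3, c_2 = 3.
q(ln 2) = (-3)(2^5)(1) + (3)(2^2)(2) = -72.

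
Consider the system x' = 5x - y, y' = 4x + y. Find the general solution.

x(t) = C_1e^(3t) + C_2te^(3t) + 2C_2e^(3t), y(t) = 2C_1e^(3t) + 2C_2te^(3t) + 3C_2e^(3t)

Coefficient matrix A = [[5, -1], [4, 1]].
Characteristic polynomial det(A - λI) = λ^2 - 6λ + 9 = 0.
Single eigenvalue λ = 3 with algebraic multiplicity 2.
Eigenvector v = (1,2); generalized eigenvector w with (A-λI)w=v is (2,3).
General solution: e^(3t)[C_1·v + C_2·(t·v + w)].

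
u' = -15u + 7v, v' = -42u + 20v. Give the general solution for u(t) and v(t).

u(t) = c_1e^(6t) - c_2e^(-t), v(t) = 3c_1e^(6t) - 2c_2e^(-t)

Coefficient matrix A = [[-15, 7], [-42, 20]].
Characteristic polynomial det(A - λI) = λ^2 - 5λ - 6 = 0.
Eigenvalues λ = 6, -1.
For λ=6: (A-λI) row 1 is [-21, 7], so an eigenvector is (1, 3).
For λ=-1: (A-λI) row 1 is [-14, 7], so an eigenvector is (-1, -2).
General solution: c_1e^(6t)(1,3) + c_2e^(-t)(-1,-2).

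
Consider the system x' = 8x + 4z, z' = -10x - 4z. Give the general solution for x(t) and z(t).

Coefficient matrix A = [[8, 4], [-10, -4]].
Characteristic polynomial det(A - λI) = λ^2 - 4λ + 8 = 0.
Eigenvalues λ = 2 ± 2i (complex conjugate pair).
For λ=2+2i: an eigenvector is (1,-1) - i(1,-2) = (1 - i, -1 + 2i).
A real fundamental pair from Re and Im of e^((2+2i)t)v: X_1 = e^(2t)(cos(2t)·(1,-1) + sin(2t)·(1,-2)), X_2 = e^(2t)(sin(2t)·(1,-1) - cos(2t)·(1,-2)).
General solution: K_1X_1 + K_2X_2.

x(t) = K_1e^(2t)sin(2t) + K_1e^(2t)cos(2t) + K_2e^(2t)sin(2t) - K_2e^(2t)cos(2t), z(t) = -2K_1e^(2t)sin(2t) - K_1e^(2t)cos(2t) - K_2e^(2t)sin(2t) + 2K_2e^(2t)cos(2t)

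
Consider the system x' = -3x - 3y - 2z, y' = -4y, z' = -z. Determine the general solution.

Coefficient matrix A = [[-3, -3, -2], [0, -4, 0], [0, 0, -1]].
det(A - λI) = 0 gives eigenvalues λ = -3, -4, -1.
For λ=-3: eigenvector (1,0,0).
For λ=-4: eigenvector (3,1,0).
For λ=-1: eigenvector (-1,0,1).
General solution: C_1e^(-3t)(1,0,0) + C_2e^(-4t)(3,1,0) + C_3e^(-t)(-1,0,1).

x(t) = C_1e^(-3t) + 3C_2e^(-4t) - C_3e^(-t), y(t) = C_2e^(-4t), z(t) = C_3e^(-t)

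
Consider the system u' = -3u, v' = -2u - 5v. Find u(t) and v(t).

Coefficient matrix A = [[-3, 0], [-2, -5]].
Characteristic polynomial det(A - λI) = λ^2 + 8λ + 15 = 0.
Eigenvalues λ = -5, -3.
For λ=-5: (A-λI) row 1 is [2, 0], so an eigenvector is (0, 1).
For λ=-3: (A-λI) row 2 is [-2, -2], so an eigenvector is (-1, 1).
General solution: C_1e^(-5t)(0,1) + C_2e^(-3t)(-1,1).

u(t) = -C_2e^(-3t), v(t) = C_1e^(-5t) + C_2e^(-3t)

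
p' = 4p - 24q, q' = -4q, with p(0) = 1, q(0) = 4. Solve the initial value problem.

p(t) = -11e^(4t) + 12e^(-4t), q(t) = 4e^(-4t)

Coefficient matrix A = [[4, -24], [0, -4]].
Characteristic polynomial det(A - λI) = λ^2 - 16 = 0.
Eigenvalues λ = -4, 4.
For λ=-4: (A-λI) row 1 is [8, -24], so an eigenvector is (-3, -1).
For λ=4: (A-λI) row 1 is [0, -24], so an eigenvector is (1, 0).
General solution: c_1e^(-4t)(-3,-1) + c_2e^(4t)(1,0).
Applying p(0)=1, q(0)=4 gives c_1=-4, c_2=-11.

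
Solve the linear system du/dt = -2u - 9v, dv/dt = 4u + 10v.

Coefficient matrix A = [[-2, -9], [4, 10]].
Characteristic polynomial det(A - λI) = λ^2 - 8λ + 16 = 0.
Single eigenvalue λ = 4 with algebraic multiplicity 2.
Eigenvector v = (3,-2); generalized eigenvector w with (A-λI)w=v is (-2,1).
General solution: e^(4t)[K_1·v + K_2·(t·v + w)].

u(t) = 3K_1e^(4t) + 3K_2te^(4t) - 2K_2e^(4t), v(t) = -2K_1e^(4t) - 2K_2te^(4t) + K_2e^(4t)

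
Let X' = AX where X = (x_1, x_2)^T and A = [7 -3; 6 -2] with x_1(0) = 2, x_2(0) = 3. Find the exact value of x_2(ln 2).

20

A = [[7,-3],[6,-2]]; eigenvalues λ = 4, 1.
Eigenvectors: (1,1) for λ=4, (1,2) for λ=1.
From the initial condition, c_1 = 1, c_2 = 1.
x_2(ln 2) = (1)(2^4)(1) + (1)(2^1)(2) = 20.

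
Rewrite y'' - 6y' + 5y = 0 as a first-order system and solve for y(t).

y(t) = c_1e^(5t) + c_2e^(t)

Let x_1 = y, x_2 = y'. Then x_1' = x_2 and x_2' = -5x_1 + 6x_2.
A = [[0,1],[-5,6]]; det(A-λI) = λ^2 - 6λ + 5.
Eigenvalues λ = 5, 1 with eigenvectors (1,5), (1,1).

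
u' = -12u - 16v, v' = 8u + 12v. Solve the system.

Coefficient matrix A = [[-12, -16], [8, 12]].
Characteristic polynomial det(A - λI) = λ^2 - 16 = 0.
Eigenvalues λ = 4, -4.
For λ=4: (A-λI) row 1 is [-16, -16], so an eigenvector is (-1, 1).
For λ=-4: (A-λI) row 1 is [-8, -16], so an eigenvector is (-2, 1).
General solution: c_1e^(4t)(-1,1) + c_2e^(-4t)(-2,1).

u(t) = -c_1e^(4t) - 2c_2e^(-4t), v(t) = c_1e^(4t) + c_2e^(-4t)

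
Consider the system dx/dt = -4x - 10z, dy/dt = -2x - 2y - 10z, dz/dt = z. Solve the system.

x(t) = C_1e^(-4t) - 2C_3e^(t), y(t) = C_1e^(-4t) + C_2e^(-2t) - 2C_3e^(t), z(t) = C_3e^(t)

Coefficient matrix A = [[-4, 0, -10], [-2, -2, -10], [0, 0, 1]].
det(A - λI) = 0 gives eigenvalues λ = -4, -2, 1.
For λ=-4: eigenvector (1,1,0).
For λ=-2: eigenvector (0,1,0).
For λ=1: eigenvector (-2,-2,1).
General solution: C_1e^(-4t)(1,1,0) + C_2e^(-2t)(0,1,0) + C_3e^(t)(-2,-2,1).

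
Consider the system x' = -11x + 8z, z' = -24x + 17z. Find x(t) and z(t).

Coefficient matrix A = [[-11, 8], [-24, 17]].
Characteristic polynomial det(A - λI) = λ^2 - 6λ + 5 = 0.
Eigenvalues λ = 5, 1.
For λ=5: (A-λI) row 1 is [-16, 8], so an eigenvector is (-1, -2).
For λ=1: (A-λI) row 1 is [-12, 8], so an eigenvector is (-2, -3).
General solution: K_1e^(5t)(-1,-2) + K_2e^(t)(-2,-3).

x(t) = -K_1e^(5t) - 2K_2e^(t), z(t) = -2K_1e^(5t) - 3K_2e^(t)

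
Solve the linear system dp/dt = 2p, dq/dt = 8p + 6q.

p(t) = C_1e^(2t), q(t) = -2C_1e^(2t) + C_2e^(6t)

Coefficient matrix A = [[2, 0], [8, 6]].
Characteristic polynomial det(A - λI) = λ^2 - 8λ + 12 = 0.
Eigenvalues λ = 2, 6.
For λ=2: (A-λI) row 2 is [8, 4], so an eigenvector is (1, -2).
For λ=6: (A-λI) row 1 is [-4, 0], so an eigenvector is (0, 1).
General solution: C_1e^(2t)(1,-2) + C_2e^(6t)(0,1).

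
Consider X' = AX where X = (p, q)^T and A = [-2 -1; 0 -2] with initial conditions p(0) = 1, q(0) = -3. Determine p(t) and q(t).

Coefficient matrix A = [[-2, -1], [0, -2]].
Characteristic polynomial det(A - λI) = λ^2 + 4λ + 4 = 0.
Single eigenvalue λ = -2 with algebraic multiplicity 2.
Eigenvector v = (-1,0); generalized eigenvector w with (A-λI)w=v is (-3,1).
General solution: e^(-2t)[C_1·v + C_2·(t·v + w)].
Applying p(0)=1, q(0)=-3 gives C_1=8, C_2=-3.

p(t) = 3te^(-2t) + e^(-2t), q(t) = -3e^(-2t)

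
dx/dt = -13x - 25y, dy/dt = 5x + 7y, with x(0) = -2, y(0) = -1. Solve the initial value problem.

x(t) = 9e^(-3t)sin(5t) - 2e^(-3t)cos(5t), y(t) = -4e^(-3t)sin(5t) - e^(-3t)cos(5t)

Coefficient matrix A = [[-13, -25], [5, 7]].
Characteristic polynomial det(A - λI) = λ^2 + 6λ + 34 = 0.
Eigenvalues λ = -3 ± 5i (complex conjugate pair).
For λ=-3+5i: an eigenvector is (-1,0) - i(2,-1) = (-1 - 2i, 0 + i).
A real fundamental pair from Re and Im of e^((-3+5i)t)v: X_1 = e^(-3t)(cos(5t)·(-1,0) + sin(5t)·(2,-1)), X_2 = e^(-3t)(sin(5t)·(-1,0) - cos(5t)·(2,-1)).
General solution: C_1X_1 + C_2X_2.
Applying x(0)=-2, y(0)=-1 gives C_1=4, C_2=-1.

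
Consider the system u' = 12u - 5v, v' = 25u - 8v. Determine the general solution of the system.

u(t) = c_1e^(2t)cos(5t) + c_2e^(2t)sin(5t), v(t) = c_1e^(2t)sin(5t) + 2c_1e^(2t)cos(5t) + 2c_2e^(2t)sin(5t) - c_2e^(2t)cos(5t)

Coefficient matrix A = [[12, -5], [25, -8]].
Characteristic polynomial det(A - λI) = λ^2 - 4λ + 29 = 0.
Eigenvalues λ = 2 ± 5i (complex conjugate pair).
For λ=2+5i: an eigenvector is (1,2) - i(0,1) = (1, 2 - i).
A real fundamental pair from Re and Im of e^((2+5i)t)v: X_1 = e^(2t)(cos(5t)·(1,2) + sin(5t)·(0,1)), X_2 = e^(2t)(sin(5t)·(1,2) - cos(5t)·(0,1)).
General solution: c_1X_1 + c_2X_2.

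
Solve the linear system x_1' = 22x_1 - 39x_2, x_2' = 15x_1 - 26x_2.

x_1(t) = 2c_1e^(-2t)sin(3t) - 3c_1e^(-2t)cos(3t) - 3c_2e^(-2t)sin(3t) - 2c_2e^(-2t)cos(3t), x_2(t) = c_1e^(-2t)sin(3t) - 2c_1e^(-2t)cos(3t) - 2c_2e^(-2t)sin(3t) - c_2e^(-2t)cos(3t)

Coefficient matrix A = [[22, -39], [15, -26]].
Characteristic polynomial det(A - λI) = λ^2 + 4λ + 13 = 0.
Eigenvalues λ = -2 ± 3i (complex conjugate pair).
For λ=-2+3i: an eigenvector is (-3,-2) - i(2,1) = (-3 - 2i, -2 - i).
A real fundamental pair from Re and Im of e^((-2+3i)t)v: X_1 = e^(-2t)(cos(3t)·(-3,-2) + sin(3t)·(2,1)), X_2 = e^(-2t)(sin(3t)·(-3,-2) - cos(3t)·(2,1)).
General solution: c_1X_1 + c_2X_2.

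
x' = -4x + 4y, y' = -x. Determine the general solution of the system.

Coefficient matrix A = [[-4, 4], [-1, 0]].
Characteristic polynomial det(A - λI) = λ^2 + 4λ + 4 = 0.
Single eigenvalue λ = -2 with algebraic multiplicity 2.
Eigenvector v = (2,1); generalized eigenvector w with (A-λI)w=v is (-3,-1).
General solution: e^(-2t)[C_1·v + C_2·(t·v + w)].

x(t) = 2C_1e^(-2t) + 2C_2te^(-2t) - 3C_2e^(-2t), y(t) = C_1e^(-2t) + C_2te^(-2t) - C_2e^(-2t)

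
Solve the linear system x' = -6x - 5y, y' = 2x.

x(t) = -2c_1e^(-3t)sin(t) - c_1e^(-3t)cos(t) - c_2e^(-3t)sin(t) + 2c_2e^(-3t)cos(t), y(t) = c_1e^(-3t)sin(t) + c_1e^(-3t)cos(t) + c_2e^(-3t)sin(t) - c_2e^(-3t)cos(t)

Coefficient matrix A = [[-6, -5], [2, 0]].
Characteristic polynomial det(A - λI) = λ^2 + 6λ + 10 = 0.
Eigenvalues λ = -3 ± i (complex conjugate pair).
For λ=-3+i: an eigenvector is (-1,1) - i(-2,1) = (-1 + 2i, 1 - i).
A real fundamental pair from Re and Im of e^((-3+i)t)v: X_1 = e^(-3t)(cos(t)·(-1,1) + sin(t)·(-2,1)), X_2 = e^(-3t)(sin(t)·(-1,1) - cos(t)·(-2,1)).
General solution: c_1X_1 + c_2X_2.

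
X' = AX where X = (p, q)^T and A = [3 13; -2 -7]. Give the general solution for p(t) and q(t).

p(t) = -3c_1e^(-2t)sin(t) + 2c_1e^(-2t)cos(t) + 2c_2e^(-2t)sin(t) + 3c_2e^(-2t)cos(t), q(t) = c_1e^(-2t)sin(t) - c_1e^(-2t)cos(t) - c_2e^(-2t)sin(t) - c_2e^(-2t)cos(t)

Coefficient matrix A = [[3, 13], [-2, -7]].
Characteristic polynomial det(A - λI) = λ^2 + 4λ + 5 = 0.
Eigenvalues λ = -2 ± i (complex conjugate pair).
For λ=-2+i: an eigenvector is (2,-1) - i(-3,1) = (2 + 3i, -1 - i).
A real fundamental pair from Re and Im of e^((-2+i)t)v: X_1 = e^(-2t)(cos(t)·(2,-1) + sin(t)·(-3,1)), X_2 = e^(-2t)(sin(t)·(2,-1) - cos(t)·(-3,1)).
General solution: c_1X_1 + c_2X_2.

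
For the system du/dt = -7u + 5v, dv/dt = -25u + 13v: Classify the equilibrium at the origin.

unstable spiral

A = [[-7,5],[-25,13]]; det(A-λI) = λ^2 - 6λ + 34.
λ = 3 ± 5i: positive real part.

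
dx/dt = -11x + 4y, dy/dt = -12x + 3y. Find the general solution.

x(t) = -K_1e^(-3t) + 2K_2e^(-5t), y(t) = -2K_1e^(-3t) + 3K_2e^(-5t)

Coefficient matrix A = [[-11, 4], [-12, 3]].
Characteristic polynomial det(A - λI) = λ^2 + 8λ + 15 = 0.
Eigenvalues λ = -3, -5.
For λ=-3: (A-λI) row 1 is [-8, 4], so an eigenvector is (-1, -2).
For λ=-5: (A-λI) row 1 is [-6, 4], so an eigenvector is (2, 3).
General solution: K_1e^(-3t)(-1,-2) + K_2e^(-5t)(2,3).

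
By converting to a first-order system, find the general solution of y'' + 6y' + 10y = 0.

y(t) = K_1e^(-3t)cos(t) + K_2e^(-3t)sin(t)

Let x_1 = y, x_2 = y'. Then x_1' = x_2 and x_2' = -10x_1 - 6x_2.
A = [[0,1],[-10,-6]]; det(A-λI) = λ^2 + 6λ + 10.
Eigenvalues λ = -3 ± i.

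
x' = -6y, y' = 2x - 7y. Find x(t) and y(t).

x(t) = -3K_1e^(-4t) + 2K_2e^(-3t), y(t) = -2K_1e^(-4t) + K_2e^(-3t)

Coefficient matrix A = [[0, -6], [2, -7]].
Characteristic polynomial det(A - λI) = λ^2 + 7λ + 12 = 0.
Eigenvalues λ = -4, -3.
For λ=-4: (A-λI) row 1 is [4, -6], so an eigenvector is (-3, -2).
For λ=-3: (A-λI) row 1 is [3, -6], so an eigenvector is (2, 1).
General solution: K_1e^(-4t)(-3,-2) + K_2e^(-3t)(2,1).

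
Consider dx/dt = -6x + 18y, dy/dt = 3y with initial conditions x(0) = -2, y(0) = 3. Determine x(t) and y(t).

x(t) = 6e^(3t) - 8e^(-6t), y(t) = 3e^(3t)

Coefficient matrix A = [[-6, 18], [0, 3]].
Characteristic polynomial det(A - λI) = λ^2 + 3λ - 18 = 0.
Eigenvalues λ = 3, -6.
For λ=3: (A-λI) row 1 is [-9, 18], so an eigenvector is (-2, -1).
For λ=-6: (A-λI) row 1 is [0, 18], so an eigenvector is (1, 0).
General solution: K_1e^(3t)(-2,-1) + K_2e^(-6t)(1,0).
Applying x(0)=-2, y(0)=3 gives K_1=-3, K_2=-8.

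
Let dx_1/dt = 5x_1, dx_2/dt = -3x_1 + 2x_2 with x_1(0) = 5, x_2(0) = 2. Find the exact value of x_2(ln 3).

-1152

A = [[5,0],[-3,2]]; eigenvalues λ = 5, 2.
Eigenvectors: (1,-1) for λ=5, (0,1) for λ=2.
From the initial condition, c_1 = 5, c_2 = 7.
x_2(ln 3) = (5)(3^5)(-1) + (7)(3^2)(1) = -1152.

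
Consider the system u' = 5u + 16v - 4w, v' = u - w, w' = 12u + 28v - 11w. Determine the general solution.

Coefficient matrix A = [[5, 16, -4], [1, 0, -1], [12, 28, -11]].
det(A - λI) = 0 gives eigenvalues λ = -3, -4, 1.
For λ=-3: eigenvector (1,-1,-2).
For λ=-4: eigenvector (0,1,4).
For λ=1: eigenvector (1,0,1).
General solution: K_1e^(-3t)(1,-1,-2) + K_2e^(-4t)(0,1,4) + K_3e^(t)(1,0,1).

u(t) = K_1e^(-3t) + K_3e^(t), v(t) = -K_1e^(-3t) + K_2e^(-4t), w(t) = -2K_1e^(-3t) + 4K_2e^(-4t) + K_3e^(t)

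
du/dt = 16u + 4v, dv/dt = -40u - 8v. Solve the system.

Coefficient matrix A = [[16, 4], [-40, -8]].
Characteristic polynomial det(A - λI) = λ^2 - 8λ + 32 = 0.
Eigenvalues λ = 4 ± 4i (complex conjugate pair).
For λ=4+4i: an eigenvector is (0,1) - i(1,-3) = (0 - i, 1 + 3i).
A real fundamental pair from Re and Im of e^((4+4i)t)v: X_1 = e^(4t)(cos(4t)·(0,1) + sin(4t)·(1,-3)), X_2 = e^(4t)(sin(4t)·(0,1) - cos(4t)·(1,-3)).
General solution: c_1X_1 + c_2X_2.

u(t) = c_1e^(4t)sin(4t) - c_2e^(4t)cos(4t), v(t) = -3c_1e^(4t)sin(4t) + c_1e^(4t)cos(4t) + c_2e^(4t)sin(4t) + 3c_2e^(4t)cos(4t)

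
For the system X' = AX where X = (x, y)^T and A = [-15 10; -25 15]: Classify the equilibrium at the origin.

A = [[-15,10],[-25,15]]; det(A-λI) = λ^2 + 25.
λ = 0 ± 5i: zero real part.

center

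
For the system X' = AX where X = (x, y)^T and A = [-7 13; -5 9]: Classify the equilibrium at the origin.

A = [[-7,13],[-5,9]]; det(A-λI) = λ^2 - 2λ + 2.
λ = 1 ± i: positive real part.

unstable spiral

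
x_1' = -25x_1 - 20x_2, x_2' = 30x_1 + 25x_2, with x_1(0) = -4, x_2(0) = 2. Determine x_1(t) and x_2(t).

x_1(t) = 4e^(5t) - 8e^(-5t), x_2(t) = -6e^(5t) + 8e^(-5t)

Coefficient matrix A = [[-25, -20], [30, 25]].
Characteristic polynomial det(A - λI) = λ^2 - 25 = 0.
Eigenvalues λ = -5, 5.
For λ=-5: (A-λI) row 1 is [-20, -20], so an eigenvector is (-1, 1).
For λ=5: (A-λI) row 1 is [-30, -20], so an eigenvector is (-2, 3).
General solution: K_1e^(-5t)(-1,1) + K_2e^(5t)(-2,3).
Applying x_1(0)=-4, x_2(0)=2 gives K_1=8, K_2=-2.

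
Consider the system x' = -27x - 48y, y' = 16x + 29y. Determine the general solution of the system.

x(t) = -3K_1e^(5t) + 2K_2e^(-3t), y(t) = 2K_1e^(5t) - K_2e^(-3t)

Coefficient matrix A = [[-27, -48], [16, 29]].
Characteristic polynomial det(A - λI) = λ^2 - 2λ - 15 = 0.
Eigenvalues λ = 5, -3.
For λ=5: (A-λI) row 1 is [-32, -48], so an eigenvector is (-3, 2).
For λ=-3: (A-λI) row 1 is [-24, -48], so an eigenvector is (2, -1).
General solution: K_1e^(5t)(-3,2) + K_2e^(-3t)(2,-1).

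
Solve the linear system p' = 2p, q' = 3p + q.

p(t) = c_1e^(2t), q(t) = 3c_1e^(2t) - c_2e^(t)

Coefficient matrix A = [[2, 0], [3, 1]].
Characteristic polynomial det(A - λI) = λ^2 - 3λ + 2 = 0.
Eigenvalues λ = 2, 1.
For λ=2: (A-λI) row 2 is [3, -1], so an eigenvector is (1, 3).
For λ=1: (A-λI) row 1 is [1, 0], so an eigenvector is (0, -1).
General solution: c_1e^(2t)(1,3) + c_2e^(t)(0,-1).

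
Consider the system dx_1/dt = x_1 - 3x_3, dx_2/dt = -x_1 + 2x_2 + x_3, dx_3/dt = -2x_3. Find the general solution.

x_1(t) = c_1e^(t) + c_3e^(-2t), x_2(t) = c_1e^(t) - c_2e^(2t), x_3(t) = c_3e^(-2t)

Coefficient matrix A = [[1, 0, -3], [-1, 2, 1], [0, 0, -2]].
det(A - λI) = 0 gives eigenvalues λ = 1, 2, -2.
For λ=1: eigenvector (1,1,0).
For λ=2: eigenvector (0,-1,0).
For λ=-2: eigenvector (1,0,1).
General solution: c_1e^(t)(1,1,0) + c_2e^(2t)(0,-1,0) + c_3e^(-2t)(1,0,1).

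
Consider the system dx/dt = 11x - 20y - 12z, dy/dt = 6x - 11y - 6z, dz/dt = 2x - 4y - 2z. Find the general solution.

Coefficient matrix A = [[11, -20, -12], [6, -11, -6], [2, -4, -2]].
det(A - λI) = 0 gives eigenvalues λ = 1, -1, -2.
For λ=1: eigenvector (2,1,0).
For λ=-1: eigenvector (-7,-3,-2).
For λ=-2: eigenvector (4,2,1).
General solution: c_1e^(t)(2,1,0) + c_2e^(-t)(-7,-3,-2) + c_3e^(-2t)(4,2,1).

x(t) = 2c_1e^(t) - 7c_2e^(-t) + 4c_3e^(-2t), y(t) = c_1e^(t) - 3c_2e^(-t) + 2c_3e^(-2t), z(t) = -2c_2e^(-t) + c_3e^(-2t)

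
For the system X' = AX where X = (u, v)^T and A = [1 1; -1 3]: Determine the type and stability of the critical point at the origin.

unstable improper node

A = [[1,1],[-1,3]]; det(A-λI) = λ^2 - 4λ + 4.
repeated λ = 2 with a single eigenvector.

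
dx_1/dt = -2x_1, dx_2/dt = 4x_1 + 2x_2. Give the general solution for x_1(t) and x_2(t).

x_1(t) = -C_1e^(-2t), x_2(t) = C_1e^(-2t) - C_2e^(2t)

Coefficient matrix A = [[-2, 0], [4, 2]].
Characteristic polynomial det(A - λI) = λ^2 - 4 = 0.
Eigenvalues λ = -2, 2.
For λ=-2: (A-λI) row 2 is [4, 4], so an eigenvector is (-1, 1).
For λ=2: (A-λI) row 1 is [-4, 0], so an eigenvector is (0, -1).
General solution: C_1e^(-2t)(-1,1) + C_2e^(2t)(0,-1).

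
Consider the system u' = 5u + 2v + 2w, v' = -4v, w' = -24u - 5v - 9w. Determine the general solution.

u(t) = K_1e^(-t) + K_3e^(-3t), v(t) = K_2e^(-4t), w(t) = -3K_1e^(-t) - K_2e^(-4t) - 4K_3e^(-3t)

Coefficient matrix A = [[5, 2, 2], [0, -4, 0], [-24, -5, -9]].
det(A - λI) = 0 gives eigenvalues λ = -1, -4, -3.
For λ=-1: eigenvector (1,0,-3).
For λ=-4: eigenvector (0,1,-1).
For λ=-3: eigenvector (1,0,-4).
General solution: K_1e^(-t)(1,0,-3) + K_2e^(-4t)(0,1,-1) + K_3e^(-3t)(1,0,-4).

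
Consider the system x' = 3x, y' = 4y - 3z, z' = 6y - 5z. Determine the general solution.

x(t) = c_1e^(3t), y(t) = -c_2e^(-2t) + c_3e^(t), z(t) = -2c_2e^(-2t) + c_3e^(t)

Coefficient matrix A = [[3, 0, 0], [0, 4, -3], [0, 6, -5]].
det(A - λI) = 0 gives eigenvalues λ = 3, -2, 1.
For λ=3: eigenvector (1,0,0).
For λ=-2: eigenvector (0,-1,-2).
For λ=1: eigenvector (0,1,1).
General solution: c_1e^(3t)(1,0,0) + c_2e^(-2t)(0,-1,-2) + c_3e^(t)(0,1,1).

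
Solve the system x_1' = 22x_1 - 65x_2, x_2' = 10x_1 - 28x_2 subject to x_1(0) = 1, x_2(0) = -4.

x_1(t) = 57e^(-3t)sin(5t) + e^(-3t)cos(5t), x_2(t) = 22e^(-3t)sin(5t) - 4e^(-3t)cos(5t)

Coefficient matrix A = [[22, -65], [10, -28]].
Characteristic polynomial det(A - λI) = λ^2 + 6λ + 34 = 0.
Eigenvalues λ = -3 ± 5i (complex conjugate pair).
For λ=-3+5i: an eigenvector is (-2,-1) - i(3,1) = (-2 - 3i, -1 - i).
A real fundamental pair from Re and Im of e^((-3+5i)t)v: X_1 = e^(-3t)(cos(5t)·(-2,-1) + sin(5t)·(3,1)), X_2 = e^(-3t)(sin(5t)·(-2,-1) - cos(5t)·(3,1)).
General solution: C_1X_1 + C_2X_2.
Applying x_1(0)=1, x_2(0)=-4 gives C_1=13, C_2=-9.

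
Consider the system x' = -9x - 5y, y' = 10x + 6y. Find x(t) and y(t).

x(t) = -c_1e^(-4t) + c_2e^(t), y(t) = c_1e^(-4t) - 2c_2e^(t)

Coefficient matrix A = [[-9, -5], [10, 6]].
Characteristic polynomial det(A - λI) = λ^2 + 3λ - 4 = 0.
Eigenvalues λ = -4, 1.
For λ=-4: (A-λI) row 1 is [-5, -5], so an eigenvector is (-1, 1).
For λ=1: (A-λI) row 1 is [-10, -5], so an eigenvector is (1, -2).
General solution: c_1e^(-4t)(-1,1) + c_2e^(t)(1,-2).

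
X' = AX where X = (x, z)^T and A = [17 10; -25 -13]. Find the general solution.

Coefficient matrix A = [[17, 10], [-25, -13]].
Characteristic polynomial det(A - λI) = λ^2 - 4λ + 29 = 0.
Eigenvalues λ = 2 ± 5i (complex conjugate pair).
For λ=2+5i: an eigenvector is (1,-2) - i(-1,1) = (1 + i, -2 - i).
A real fundamental pair from Re and Im of e^((2+5i)t)v: X_1 = e^(2t)(cos(5t)·(1,-2) + sin(5t)·(-1,1)), X_2 = e^(2t)(sin(5t)·(1,-2) - cos(5t)·(-1,1)).
General solution: c_1X_1 + c_2X_2.

x(t) = -c_1e^(2t)sin(5t) + c_1e^(2t)cos(5t) + c_2e^(2t)sin(5t) + c_2e^(2t)cos(5t), z(t) = c_1e^(2t)sin(5t) - 2c_1e^(2t)cos(5t) - 2c_2e^(2t)sin(5t) - c_2e^(2t)cos(5t)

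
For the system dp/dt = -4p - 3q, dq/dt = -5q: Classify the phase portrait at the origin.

A = [[-4,-3],[0,-5]]; det(A-λI) = λ^2 + 9λ + 20.
λ = -4, -5: both negative.

stable node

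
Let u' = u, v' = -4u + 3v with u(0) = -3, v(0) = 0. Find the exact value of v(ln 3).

144

A = [[1,0],[-4,3]]; eigenvalues λ = 1, 3.
Eigenvectors: (1,2) for λ=1, (0,1) for λ=3.
From the initial condition, c_1 = -3, c_2 = 6.
v(ln 3) = (-3)(3^1)(2) + (6)(3^3)(1) = 144.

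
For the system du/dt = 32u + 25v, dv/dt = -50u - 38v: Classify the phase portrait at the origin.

A = [[32,25],[-50,-38]]; det(A-λI) = λ^2 + 6λ + 34.
λ = -3 ± 5i: negative real part.

stable spiral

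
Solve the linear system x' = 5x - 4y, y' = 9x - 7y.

Coefficient matrix A = [[5, -4], [9, -7]].
Characteristic polynomial det(A - λI) = λ^2 + 2λ + 1 = 0.
Single eigenvalue λ = -1 with algebraic multiplicity 2.
Eigenvector v = (-2,-3); generalized eigenvector w with (A-λI)w=v is (1,2).
General solution: e^(-t)[K_1·v + K_2·(t·v + w)].

x(t) = -2K_1e^(-t) - 2K_2te^(-t) + K_2e^(-t), y(t) = -3K_1e^(-t) - 3K_2te^(-t) + 2K_2e^(-t)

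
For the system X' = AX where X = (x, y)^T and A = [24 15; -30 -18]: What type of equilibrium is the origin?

unstable spiral

A = [[24,15],[-30,-18]]; det(A-λI) = λ^2 - 6λ + 18.
λ = 3 ± 3i: positive real part.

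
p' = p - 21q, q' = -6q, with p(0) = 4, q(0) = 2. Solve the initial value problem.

p(t) = -2e^(t) + 6e^(-6t), q(t) = 2e^(-6t)

Coefficient matrix A = [[1, -21], [0, -6]].
Characteristic polynomial det(A - λI) = λ^2 + 5λ - 6 = 0.
Eigenvalues λ = 1, -6.
For λ=1: (A-λI) row 1 is [0, -21], so an eigenvector is (1, 0).
For λ=-6: (A-λI) row 1 is [7, -21], so an eigenvector is (3, 1).
General solution: C_1e^(t)(1,0) + C_2e^(-6t)(3,1).
Applying p(0)=4, q(0)=2 gives C_1=-2, C_2=2.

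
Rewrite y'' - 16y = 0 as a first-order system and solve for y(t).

Let x_1 = y, x_2 = y'. Then x_1' = x_2 and x_2' = 16x_1.
A = [[0,1],[16,0]]; det(A-λI) = λ^2 - 16.
Eigenvalues λ = -4, 4 with eigenvectors (1,-4), (1,4).

y(t) = K_1e^(-4t) + K_2e^(4t)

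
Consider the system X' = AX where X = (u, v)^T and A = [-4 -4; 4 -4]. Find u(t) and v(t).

u(t) = C_1e^(-4t)sin(4t) - C_2e^(-4t)cos(4t), v(t) = -C_1e^(-4t)cos(4t) - C_2e^(-4t)sin(4t)

Coefficient matrix A = [[-4, -4], [4, -4]].
Characteristic polynomial det(A - λI) = λ^2 + 8λ + 32 = 0.
Eigenvalues λ = -4 ± 4i (complex conjugate pair).
For λ=-4+4i: an eigenvector is (0,-1) - i(1,0) = (0 - i, -1).
A real fundamental pair from Re and Im of e^((-4+4i)t)v: X_1 = e^(-4t)(cos(4t)·(0,-1) + sin(4t)·(1,0)), X_2 = e^(-4t)(sin(4t)·(0,-1) - cos(4t)·(1,0)).
General solution: C_1X_1 + C_2X_2.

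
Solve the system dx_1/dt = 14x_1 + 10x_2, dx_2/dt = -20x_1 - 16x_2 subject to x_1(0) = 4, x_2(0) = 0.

x_1(t) = 8e^(4t) - 4e^(-6t), x_2(t) = -8e^(4t) + 8e^(-6t)

Coefficient matrix A = [[14, 10], [-20, -16]].
Characteristic polynomial det(A - λI) = λ^2 + 2λ - 24 = 0.
Eigenvalues λ = -6, 4.
For λ=-6: (A-λI) row 1 is [20, 10], so an eigenvector is (-1, 2).
For λ=4: (A-λI) row 1 is [10, 10], so an eigenvector is (-1, 1).
General solution: K_1e^(-6t)(-1,2) + K_2e^(4t)(-1,1).
Applying x_1(0)=4, x_2(0)=0 gives K_1=4, K_2=-8.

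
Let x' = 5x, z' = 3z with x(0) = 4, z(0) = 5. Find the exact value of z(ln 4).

A = [[5,0],[0,3]]; eigenvalues λ = 3, 5.
Eigenvectors: (0,1) for λ=3, (-1,0) for λ=5.
From the initial condition, c_1 = 5, c_2 = -4.
z(ln 4) = (5)(4^3)(1) + (-4)(4^5)(0) = 320.

320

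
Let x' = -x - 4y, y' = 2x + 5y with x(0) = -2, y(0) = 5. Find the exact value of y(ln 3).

A = [[-1,-4],[2,5]]; eigenvalues λ = 1, 3.
Eigenvectors: (-2,1) for λ=1, (1,-1) for λ=3.
From the initial condition, c_1 = -3, c_2 = -8.
y(ln 3) = (-3)(3^1)(1) + (-8)(3^3)(-1) = 207.

207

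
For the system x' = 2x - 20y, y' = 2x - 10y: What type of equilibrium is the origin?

A = [[2,-20],[2,-10]]; det(A-λI) = λ^2 + 8λ + 20.
λ = -4 ± 2i: negative real part.

stable spiral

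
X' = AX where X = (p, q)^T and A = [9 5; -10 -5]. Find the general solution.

p(t) = -K_1e^(2t)sin(t) + 2K_1e^(2t)cos(t) + 2K_2e^(2t)sin(t) + K_2e^(2t)cos(t), q(t) = K_1e^(2t)sin(t) - 3K_1e^(2t)cos(t) - 3K_2e^(2t)sin(t) - K_2e^(2t)cos(t)

Coefficient matrix A = [[9, 5], [-10, -5]].
Characteristic polynomial det(A - λI) = λ^2 - 4λ + 5 = 0.
Eigenvalues λ = 2 ± i (complex conjugate pair).
For λ=2+i: an eigenvector is (2,-3) - i(-1,1) = (2 + i, -3 - i).
A real fundamental pair from Re and Im of e^((2+i)t)v: X_1 = e^(2t)(cos(t)·(2,-3) + sin(t)·(-1,1)), X_2 = e^(2t)(sin(t)·(2,-3) - cos(t)·(-1,1)).
General solution: K_1X_1 + K_2X_2.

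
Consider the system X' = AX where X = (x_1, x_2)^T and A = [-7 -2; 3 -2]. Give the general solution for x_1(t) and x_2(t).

x_1(t) = -2c_1e^(-4t) - c_2e^(-5t), x_2(t) = 3c_1e^(-4t) + c_2e^(-5t)

Coefficient matrix A = [[-7, -2], [3, -2]].
Characteristic polynomial det(A - λI) = λ^2 + 9λ + 20 = 0.
Eigenvalues λ = -4, -5.
For λ=-4: (A-λI) row 1 is [-3, -2], so an eigenvector is (-2, 3).
For λ=-5: (A-λI) row 1 is [-2, -2], so an eigenvector is (-1, 1).
General solution: c_1e^(-4t)(-2,3) + c_2e^(-5t)(-1,1).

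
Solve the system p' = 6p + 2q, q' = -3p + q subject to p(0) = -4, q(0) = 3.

Coefficient matrix A = [[6, 2], [-3, 1]].
Characteristic polynomial det(A - λI) = λ^2 - 7λ + 12 = 0.
Eigenvalues λ = 4, 3.
For λ=4: (A-λI) row 1 is [2, 2], so an eigenvector is (-1, 1).
For λ=3: (A-λI) row 1 is [3, 2], so an eigenvector is (-2, 3).
General solution: c_1e^(4t)(-1,1) + c_2e^(3t)(-2,3).
Applying p(0)=-4, q(0)=3 gives c_1=6, c_2=-1.

p(t) = -6e^(4t) + 2e^(3t), q(t) = 6e^(4t) - 3e^(3t)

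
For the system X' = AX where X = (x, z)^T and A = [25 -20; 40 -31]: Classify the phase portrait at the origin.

A = [[25,-20],[40,-31]]; det(A-λI) = λ^2 + 6λ + 25.
λ = -3 ± 4i: negative real part.

stable spiral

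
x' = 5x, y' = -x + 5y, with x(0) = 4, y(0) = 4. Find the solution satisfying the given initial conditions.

x(t) = 4e^(5t), y(t) = -4te^(5t) + 4e^(5t)

Coefficient matrix A = [[5, 0], [-1, 5]].
Characteristic polynomial det(A - λI) = λ^2 - 10λ + 25 = 0.
Single eigenvalue λ = 5 with algebraic multiplicity 2.
Eigenvector v = (0,-1); generalized eigenvector w with (A-λI)w=v is (1,2).
General solution: e^(5t)[K_1·v + K_2·(t·v + w)].
Applying x(0)=4, y(0)=4 gives K_1=4, K_2=4.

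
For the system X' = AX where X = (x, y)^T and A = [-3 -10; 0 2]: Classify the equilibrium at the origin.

saddle

A = [[-3,-10],[0,2]]; det(A-λI) = λ^2 + λ - 6.
λ = -3, 2: opposite signs.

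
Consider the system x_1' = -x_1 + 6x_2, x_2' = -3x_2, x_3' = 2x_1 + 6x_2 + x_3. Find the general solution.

x_1(t) = -3c_2e^(-3t) + c_3e^(-t), x_2(t) = c_2e^(-3t), x_3(t) = c_1e^(t) - c_3e^(-t)

Coefficient matrix A = [[-1, 6, 0], [0, -3, 0], [2, 6, 1]].
det(A - λI) = 0 gives eigenvalues λ = 1, -3, -1.
For λ=1: eigenvector (0,0,1).
For λ=-3: eigenvector (-3,1,0).
For λ=-1: eigenvector (1,0,-1).
General solution: c_1e^(t)(0,0,1) + c_2e^(-3t)(-3,1,0) + c_3e^(-t)(1,0,-1).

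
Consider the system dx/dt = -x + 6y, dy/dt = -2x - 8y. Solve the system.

Coefficient matrix A = [[-1, 6], [-2, -8]].
Characteristic polynomial det(A - λI) = λ^2 + 9λ + 20 = 0.
Eigenvalues λ = -5, -4.
For λ=-5: (A-λI) row 1 is [4, 6], so an eigenvector is (-3, 2).
For λ=-4: (A-λI) row 1 is [3, 6], so an eigenvector is (2, -1).
General solution: c_1e^(-5t)(-3,2) + c_2e^(-4t)(2,-1).

x(t) = -3c_1e^(-5t) + 2c_2e^(-4t), y(t) = 2c_1e^(-5t) - c_2e^(-4t)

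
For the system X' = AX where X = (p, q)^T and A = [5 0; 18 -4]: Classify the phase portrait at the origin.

A = [[5,0],[18,-4]]; det(A-λI) = λ^2 - λ - 20.
λ = 5, -4: opposite signs.

saddle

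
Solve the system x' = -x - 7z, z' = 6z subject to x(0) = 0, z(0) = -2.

x(t) = 2e^(6t) - 2e^(-t), z(t) = -2e^(6t)

Coefficient matrix A = [[-1, -7], [0, 6]].
Characteristic polynomial det(A - λI) = λ^2 - 5λ - 6 = 0.
Eigenvalues λ = 6, -1.
For λ=6: (A-λI) row 1 is [-7, -7], so an eigenvector is (-1, 1).
For λ=-1: (A-λI) row 1 is [0, -7], so an eigenvector is (1, 0).
General solution: C_1e^(6t)(-1,1) + C_2e^(-t)(1,0).
Applying x(0)=0, z(0)=-2 gives C_1=-2, C_2=-2.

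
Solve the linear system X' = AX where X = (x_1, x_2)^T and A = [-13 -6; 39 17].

x_1(t) = c_1e^(2t)sin(3t) + c_1e^(2t)cos(3t) + c_2e^(2t)sin(3t) - c_2e^(2t)cos(3t), x_2(t) = -2c_1e^(2t)sin(3t) - 3c_1e^(2t)cos(3t) - 3c_2e^(2t)sin(3t) + 2c_2e^(2t)cos(3t)

Coefficient matrix A = [[-13, -6], [39, 17]].
Characteristic polynomial det(A - λI) = λ^2 - 4λ + 13 = 0.
Eigenvalues λ = 2 ± 3i (complex conjugate pair).
For λ=2+3i: an eigenvector is (1,-3) - i(1,-2) = (1 - i, -3 + 2i).
A real fundamental pair from Re and Im of e^((2+3i)t)v: X_1 = e^(2t)(cos(3t)·(1,-3) + sin(3t)·(1,-2)), X_2 = e^(2t)(sin(3t)·(1,-3) - cos(3t)·(1,-2)).
General solution: c_1X_1 + c_2X_2.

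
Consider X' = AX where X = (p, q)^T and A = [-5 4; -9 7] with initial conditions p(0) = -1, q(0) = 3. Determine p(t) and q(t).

Coefficient matrix A = [[-5, 4], [-9, 7]].
Characteristic polynomial det(A - λI) = λ^2 - 2λ + 1 = 0.
Single eigenvalue λ = 1 with algebraic multiplicity 2.
Eigenvector v = (2,3); generalized eigenvector w with (A-λI)w=v is (-1,-1).
General solution: e^(t)[K_1·v + K_2·(t·v + w)].
Applying p(0)=-1, q(0)=3 gives K_1=4, K_2=9.

p(t) = 18te^(t) - e^(t), q(t) = 27te^(t) + 3e^(t)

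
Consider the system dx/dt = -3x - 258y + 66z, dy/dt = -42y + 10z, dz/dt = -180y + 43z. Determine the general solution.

x(t) = K_1e^(-3t) + 6K_2e^(-2t) + 13K_3e^(3t), y(t) = K_2e^(-2t) + 2K_3e^(3t), z(t) = 4K_2e^(-2t) + 9K_3e^(3t)

Coefficient matrix A = [[-3, -258, 66], [0, -42, 10], [0, -180, 43]].
det(A - λI) = 0 gives eigenvalues λ = -3, -2, 3.
For λ=-3: eigenvector (1,0,0).
For λ=-2: eigenvector (6,1,4).
For λ=3: eigenvector (13,2,9).
General solution: K_1e^(-3t)(1,0,0) + K_2e^(-2t)(6,1,4) + K_3e^(3t)(13,2,9).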